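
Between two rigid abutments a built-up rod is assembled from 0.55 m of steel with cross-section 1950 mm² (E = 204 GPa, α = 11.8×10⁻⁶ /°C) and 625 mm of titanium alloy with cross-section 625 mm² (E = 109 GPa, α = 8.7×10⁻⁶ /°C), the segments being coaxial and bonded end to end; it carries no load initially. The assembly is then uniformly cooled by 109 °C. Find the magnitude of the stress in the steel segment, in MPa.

With the walls removed the bar would change length by δ_free = Σ αᵢΔT Lᵢ = 11.8×10⁻⁶×109×550 + 8.7×10⁻⁶×109×625 = 1.3 mm.
The walls prevent any net length change, so an axial force P (same in every segment) develops. Compatibility: P · Σ Lᵢ/(AᵢEᵢ) = δ_free.
The series flexibility is Σ Lᵢ/(AᵢEᵢ) = 550/(1950×204×10³) + 625/(625×109×10³) = 1.056×10⁻⁵ mm/N.
P = 1.3 / 1.056×10⁻⁵ = 123200 N = 123.2 kN, tensile.
σ_{steel} = P / A = 123200 / 1950 = 63.15 MPa.

σ ≈ 63.2 MPa (tensile)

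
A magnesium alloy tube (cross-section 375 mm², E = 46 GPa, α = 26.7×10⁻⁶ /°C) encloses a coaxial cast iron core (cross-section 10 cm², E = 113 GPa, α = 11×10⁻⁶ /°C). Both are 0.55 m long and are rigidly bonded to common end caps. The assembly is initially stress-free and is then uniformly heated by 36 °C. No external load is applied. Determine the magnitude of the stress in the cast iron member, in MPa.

σ ≈ 8.46 MPa (tensile)

Both members must finish at the same length. With the larger α, the magnesium alloy tends to over-expand; the plates restrain it, putting the magnesium alloy in compression and the cast iron in tension. With no external load the two internal forces are equal and opposite, magnitude P.
Setting the final lengths equal and cancelling L: (α₁ − α₂)ΔT = P/(A₁E₁) + P/(A₂E₂).
|α₁ − α₂|·ΔT = 15.7×10⁻⁶ × 36 = 0.0005652.
1/(A₁E₁) + 1/(A₂E₂) = 1/(375×46×10³) + 1/(1000×113×10³) = 6.682×10⁻⁸ N⁻¹.
P = 0.0005652 / 6.682×10⁻⁸ = 8458 N = 8.458 kN.
σ_{cast iron} = P/A₂ = 8458/1000 = 8.458 MPa, tensile.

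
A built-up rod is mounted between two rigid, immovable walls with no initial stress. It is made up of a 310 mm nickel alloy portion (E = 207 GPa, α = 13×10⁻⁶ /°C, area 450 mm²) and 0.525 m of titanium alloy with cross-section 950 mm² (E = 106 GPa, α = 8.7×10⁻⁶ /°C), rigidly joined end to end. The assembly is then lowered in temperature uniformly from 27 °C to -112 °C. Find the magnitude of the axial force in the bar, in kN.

Free thermal contraction of the whole bar: Σ αᵢΔT Lᵢ = 13×10⁻⁶×139×310 + 8.7×10⁻⁶×139×525 = 1.195 mm.
The walls prevent any net length change, so an axial force P (same in every segment) develops. Compatibility: P · Σ Lᵢ/(AᵢEᵢ) = δ_free.
The series flexibility is Σ Lᵢ/(AᵢEᵢ) = 310/(450×207×10³) + 525/(950×106×10³) = 8.541×10⁻⁶ mm/N.
P = 1.195 / 8.541×10⁻⁶ = 139900 N = 139.9 kN, tensile.

P ≈ 140 kN (tensile)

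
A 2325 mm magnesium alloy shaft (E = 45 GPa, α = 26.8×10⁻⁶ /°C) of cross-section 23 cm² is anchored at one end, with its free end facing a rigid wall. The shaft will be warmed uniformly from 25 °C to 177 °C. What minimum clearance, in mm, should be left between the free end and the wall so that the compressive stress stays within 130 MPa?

With no wall the shaft would lengthen by αΔT L = 26.8×10⁻⁶ × 152 × 2325 = 9.471 mm.
A stress of 130 MPa corresponds to the wall pushing the shaft back by σL/E = 130×2325/(45×10³) = 6.717 mm.
The gap must absorb the remainder: g_min = 9.471 − 6.717 = 2.754 mm.

g ≈ 2.75 mm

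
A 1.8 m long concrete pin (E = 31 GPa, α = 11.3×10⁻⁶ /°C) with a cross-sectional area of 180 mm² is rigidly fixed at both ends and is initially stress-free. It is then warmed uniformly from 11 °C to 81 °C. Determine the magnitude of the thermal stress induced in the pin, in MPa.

σ ≈ 24.5 MPa (compressive)

The supports are rigid, so the total axial strain is zero. The restrained thermal strain is ε = αΔT = 11.3×10⁻⁶ × 70 = 791×10⁻⁶.
The stress required to suppress this strain is σ = Eε = 31×10³ × 791×10⁻⁶ = 24.52 MPa, compressive since the pin is trying to expand.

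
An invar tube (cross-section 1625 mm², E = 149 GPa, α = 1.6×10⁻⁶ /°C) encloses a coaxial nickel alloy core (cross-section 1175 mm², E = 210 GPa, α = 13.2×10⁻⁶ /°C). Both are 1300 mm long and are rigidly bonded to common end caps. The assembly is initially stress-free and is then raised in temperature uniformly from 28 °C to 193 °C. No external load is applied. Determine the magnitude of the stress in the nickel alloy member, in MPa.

The nickel alloy has the larger α, so on heating it would change length more than the invar if both were free. The rigid plates force a common final length, so the nickel alloy is put into compression and the invar into tension, with equal and opposite forces P (no external load).
Setting the final lengths equal and cancelling L: (α₁ − α₂)ΔT = P/(A₁E₁) + P/(A₂E₂).
|α₁ − α₂|·ΔT = 11.6×10⁻⁶ × 165 = 0.001914.
1/(A₁E₁) + 1/(A₂E₂) = 1/(1625×149×10³) + 1/(1175×210×10³) = 8.183×10⁻⁹ N⁻¹.
P = 0.001914 / 8.183×10⁻⁹ = 233900 N = 233.9 kN.
σ_{nickel alloy} = P/A₂ = 233900/1175 = 199.1 MPa, compressive.

σ ≈ 199 MPa (compressive)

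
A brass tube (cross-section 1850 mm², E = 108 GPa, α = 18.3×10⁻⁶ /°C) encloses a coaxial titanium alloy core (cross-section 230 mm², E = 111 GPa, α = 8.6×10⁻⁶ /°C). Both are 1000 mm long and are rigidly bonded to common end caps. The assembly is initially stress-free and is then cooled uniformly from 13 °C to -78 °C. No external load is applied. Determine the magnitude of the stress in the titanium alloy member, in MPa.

Both members must finish at the same length. With the larger α, the brass tends to over-contract; the plates restrain it, putting the brass in tension and the titanium alloy in compression. With no external load the two internal forces are equal and opposite, magnitude P.
Setting the final lengths equal and cancelling L: (α₁ − α₂)ΔT = P/(A₁E₁) + P/(A₂E₂).
|α₁ − α₂|·ΔT = 9.7×10⁻⁶ × 91 = 0.0008827.
1/(A₁E₁) + 1/(A₂E₂) = 1/(1850×108×10³) + 1/(230×111×10³) = 4.417×10⁻⁸ N⁻¹.
So P = 0.0008827 / 4.417×10⁻⁸ = 19.98 kN.
σ_{titanium alloy} = P/A₂ = 19980/230 = 86.88 MPa, compressive.

σ ≈ 86.9 MPa (compressive)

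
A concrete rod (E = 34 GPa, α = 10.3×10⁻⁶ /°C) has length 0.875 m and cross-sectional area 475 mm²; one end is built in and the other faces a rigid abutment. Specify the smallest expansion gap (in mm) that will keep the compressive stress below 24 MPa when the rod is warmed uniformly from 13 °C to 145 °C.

With no wall the rod would lengthen by αΔT L = 10.3×10⁻⁶ × 132 × 875 = 1.19 mm.
At the allowable stress the elastic shortening the wall may impose is σL/E = 24 × 875 / (34×10³) = 0.6176 mm.
The gap must absorb the remainder: g_min = 1.19 − 0.6176 = 0.572 mm.

g ≈ 0.572 mm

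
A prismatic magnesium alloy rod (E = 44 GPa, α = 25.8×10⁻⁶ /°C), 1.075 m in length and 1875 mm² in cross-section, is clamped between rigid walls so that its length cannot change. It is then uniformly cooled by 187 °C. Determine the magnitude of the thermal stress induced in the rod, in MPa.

σ ≈ 212 MPa (tensile)

With length fixed, the mechanical strain must cancel the thermal strain αΔT = 25.8×10⁻⁶ × 187 = 4824.6×10⁻⁶.
σ = EαΔT = 44×10³ × 25.8×10⁻⁶ × 187 = 212.3 MPa (tensile; the rod is trying to contract).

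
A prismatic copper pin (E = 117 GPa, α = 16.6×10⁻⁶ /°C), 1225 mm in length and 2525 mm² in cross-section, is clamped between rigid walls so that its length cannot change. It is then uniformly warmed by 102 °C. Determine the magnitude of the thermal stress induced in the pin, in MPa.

The supports are rigid, so the total axial strain is zero. The restrained thermal strain is ε = αΔT = 16.6×10⁻⁶ × 102 = 1693.2×10⁻⁶.
Hence σ = E·αΔT = 117×10³ × 1693.2×10⁻⁶ = 198.1 MPa, compressive.

σ ≈ 198 MPa (compressive)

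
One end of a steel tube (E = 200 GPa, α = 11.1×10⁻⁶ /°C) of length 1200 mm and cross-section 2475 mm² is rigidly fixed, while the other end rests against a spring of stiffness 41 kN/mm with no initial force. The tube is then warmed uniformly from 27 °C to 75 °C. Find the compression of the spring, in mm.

Free thermal expansion: δ_free = αΔT L = 11.1×10⁻⁶ × 48 × 1200 = 0.6394 mm.
With a force P in the spring, the elastic change of the tube is PL/(AE) and that of the spring is P/k; compatibility requires their sum to equal δ_free.
So P = δ_free / [L/(AE) + 1/k] = 0.6394 / [ 1200/(2475×200×10³) + 1/(41×10³) ].
P = 0.6394 / 2.681×10⁻⁵ = 23840 N.
Spring compression = P/k = 23840/(41×10³) = 0.5816 mm.

δ ≈ 0.582 mm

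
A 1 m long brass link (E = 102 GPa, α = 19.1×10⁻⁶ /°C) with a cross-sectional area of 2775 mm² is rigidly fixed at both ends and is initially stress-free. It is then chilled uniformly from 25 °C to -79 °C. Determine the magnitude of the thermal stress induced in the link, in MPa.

σ ≈ 203 MPa (tensile)

Because both ends are immovable the net strain is zero, and the suppressed thermal strain is αΔT = 19.1×10⁻⁶ × 104 = 1986.4×10⁻⁶.
The stress required to suppress this strain is σ = Eε = 102×10³ × 1986.4×10⁻⁶ = 202.6 MPa, tensile since the link is trying to contract.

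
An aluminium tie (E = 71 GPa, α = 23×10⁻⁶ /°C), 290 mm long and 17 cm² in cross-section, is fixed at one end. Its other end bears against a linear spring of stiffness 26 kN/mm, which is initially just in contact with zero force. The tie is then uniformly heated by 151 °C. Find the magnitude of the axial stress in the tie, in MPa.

If the spring were absent the tie would lengthen by αΔT L = 23×10⁻⁶ × 151 × 290 = 1.007 mm.
Let P be the compressive force at the spring. The tie shortens elastically by PL/(AE) and the spring compresses by P/k; together these equal δ_free.
P [ L/(AE) + 1/k ] = δ_free → P [ 290/(1700×71×10³) + 1/(26×10³) ] = 1.007.
P = 1.007 / 4.086×10⁻⁵ = 24650 N.
σ = P/A = 24650/1700 = 14.5 MPa.

σ ≈ 14.5 MPa (compressive)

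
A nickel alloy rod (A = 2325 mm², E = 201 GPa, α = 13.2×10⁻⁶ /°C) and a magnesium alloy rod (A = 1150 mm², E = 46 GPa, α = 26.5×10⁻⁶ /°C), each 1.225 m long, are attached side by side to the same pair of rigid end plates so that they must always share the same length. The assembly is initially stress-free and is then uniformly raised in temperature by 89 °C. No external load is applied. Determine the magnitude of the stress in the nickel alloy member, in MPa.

σ ≈ 24.2 MPa (tensile)

Equilibrium of a rigid end plate with no external load gives equal and opposite internal forces ±P in the two members. Since α_{magnesium alloy} > α_{nickel alloy}, heating drives the magnesium alloy into compression and the nickel alloy into tension.
Setting the final lengths equal and cancelling L: (α₁ − α₂)ΔT = P/(A₁E₁) + P/(A₂E₂).
|α₁ − α₂|·ΔT = 13.3×10⁻⁶ × 89 = 0.001184.
1/(A₁E₁) + 1/(A₂E₂) = 1/(2325×201×10³) + 1/(1150×46×10³) = 2.104×10⁻⁸ N⁻¹.
P = 0.001184 / 2.104×10⁻⁸ = 56250 N = 56.25 kN.
σ_{nickel alloy} = P/A₁ = 56250/2325 = 24.19 MPa, tensile.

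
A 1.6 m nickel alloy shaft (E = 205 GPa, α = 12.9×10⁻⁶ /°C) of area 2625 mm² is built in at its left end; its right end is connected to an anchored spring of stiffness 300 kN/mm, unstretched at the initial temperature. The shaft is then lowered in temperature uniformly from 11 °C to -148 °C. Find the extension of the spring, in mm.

δ ≈ 1.73 mm

Free thermal contraction: δ_free = αΔT L = 12.9×10⁻⁶ × 159 × 1600 = 3.282 mm.
With a force P in the spring, the elastic change of the shaft is PL/(AE) and that of the spring is P/k; compatibility requires their sum to equal δ_free.
So P = δ_free / [L/(AE) + 1/k] = 3.282 / [ 1600/(2625×205×10³) + 1/(300×10³) ].
P = 3.282 / 6.307×10⁻⁶ = 520400 N.
Spring extension = P/k = 520400/(300×10³) = 1.735 mm.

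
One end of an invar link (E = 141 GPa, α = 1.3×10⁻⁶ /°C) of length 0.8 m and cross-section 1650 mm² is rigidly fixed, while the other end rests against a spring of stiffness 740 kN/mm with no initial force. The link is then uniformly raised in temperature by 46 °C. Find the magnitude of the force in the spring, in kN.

P ≈ 9.99 kN

If the spring were absent the link would lengthen by αΔT L = 1.3×10⁻⁶ × 46 × 800 = 0.04784 mm.
With a force P in the spring, the elastic change of the link is PL/(AE) and that of the spring is P/k; compatibility requires their sum to equal δ_free.
P [ L/(AE) + 1/k ] = δ_free → P [ 800/(1650×141×10³) + 1/(740×10³) ] = 0.04784.
P = 0.04784 / 4.79×10⁻⁶ = 9987 N.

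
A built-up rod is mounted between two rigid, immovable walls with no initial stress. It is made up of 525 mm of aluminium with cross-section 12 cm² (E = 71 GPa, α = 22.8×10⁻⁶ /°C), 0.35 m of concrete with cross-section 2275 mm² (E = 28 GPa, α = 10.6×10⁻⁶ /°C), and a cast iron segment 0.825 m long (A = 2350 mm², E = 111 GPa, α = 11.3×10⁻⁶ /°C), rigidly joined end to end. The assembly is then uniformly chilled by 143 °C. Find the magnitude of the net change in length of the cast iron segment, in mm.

|ΔL| ≈ 0.57 mm

With the walls removed the bar would change length by δ_free = Σ αᵢΔT Lᵢ = 22.8×10⁻⁶×143×525 + 10.6×10⁻⁶×143×350 + 11.3×10⁻⁶×143×825 = 3.575 mm.
The walls prevent any net length change, so an axial force P (same in every segment) develops. Compatibility: P · Σ Lᵢ/(AᵢEᵢ) = δ_free.
The series flexibility is Σ Lᵢ/(AᵢEᵢ) = 525/(1200×71×10³) + 350/(2275×28×10³) + 825/(2350×111×10³) = 1.482×10⁻⁵ mm/N.
So P = 3.575 / 1.482×10⁻⁵ = 241.3 kN, tensile.
For the cast iron segment, free thermal change = 11.3×10⁻⁶×143×825 = 1.333 mm and elastic change from P = 241300×825/(2350×111×10³) = 0.7631 mm; these oppose, so the net change is 0.57 mm (segment shortens).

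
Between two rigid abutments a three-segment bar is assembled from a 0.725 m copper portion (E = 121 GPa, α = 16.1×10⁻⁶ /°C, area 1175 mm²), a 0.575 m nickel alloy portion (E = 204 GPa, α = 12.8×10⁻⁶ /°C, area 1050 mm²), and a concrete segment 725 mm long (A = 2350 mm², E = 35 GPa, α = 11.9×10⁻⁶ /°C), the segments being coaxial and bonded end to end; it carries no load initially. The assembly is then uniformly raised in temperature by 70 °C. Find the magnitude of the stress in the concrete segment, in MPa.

If the supports were absent, the total length change would be Σ αᵢΔT Lᵢ = 16.1×10⁻⁶×70×725 + 12.8×10⁻⁶×70×575 + 11.9×10⁻⁶×70×725 = 1.936 mm.
The walls prevent any net length change, so an axial force P (same in every segment) develops. Compatibility: P · Σ Lᵢ/(AᵢEᵢ) = δ_free.
Σ Lᵢ/(AᵢEᵢ) = 725/(1175×121×10³) + 575/(1050×204×10³) + 725/(2350×35×10³) = 1.66×10⁻⁵ mm/N.
So P = 1.936 / 1.66×10⁻⁵ = 116.7 kN, compressive.
σ_{concrete} = P / A = 116700 / 2350 = 49.64 MPa.

σ ≈ 49.6 MPa (compressive)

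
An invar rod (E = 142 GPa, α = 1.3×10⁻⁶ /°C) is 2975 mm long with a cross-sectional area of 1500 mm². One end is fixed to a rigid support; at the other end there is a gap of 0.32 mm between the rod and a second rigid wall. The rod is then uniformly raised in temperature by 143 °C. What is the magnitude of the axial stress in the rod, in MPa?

Free thermal elongation = αΔT L = 1.3×10⁻⁶ × 143 × 2975 = 0.5531 mm.
After closing the 0.32 mm clearance, 0.5531 − 0.32 = 0.2331 mm of expansion remains to be suppressed by the wall.
So σ = E(δ_free − g)/L = 142×10³ × 0.2331/2975 = 11.12 MPa.

σ ≈ 11.1 MPa (compressive)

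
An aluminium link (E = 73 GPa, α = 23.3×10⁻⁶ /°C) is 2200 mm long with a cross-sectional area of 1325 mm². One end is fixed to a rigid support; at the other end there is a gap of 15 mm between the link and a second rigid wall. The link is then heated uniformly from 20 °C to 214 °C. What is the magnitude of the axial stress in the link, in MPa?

σ ≈ 0 MPa

Free thermal elongation = αΔT L = 23.3×10⁻⁶ × 194 × 2200 = 9.944 mm.
Since δ_free = 9.94 mm is less than the 15 mm gap, the link never touches the wall. No axial force develops.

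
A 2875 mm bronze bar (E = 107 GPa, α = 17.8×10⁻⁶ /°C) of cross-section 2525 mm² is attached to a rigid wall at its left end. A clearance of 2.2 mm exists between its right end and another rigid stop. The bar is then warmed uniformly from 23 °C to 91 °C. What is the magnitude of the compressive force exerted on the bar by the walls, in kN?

P ≈ 120 kN

Free thermal elongation = αΔT L = 17.8×10⁻⁶ × 68 × 2875 = 3.48 mm.
This exceeds the 2.2 mm gap, so the wall pushes back. The portion of expansion that must be recovered elastically is δ_free − gap = 3.48 − 2.2 = 1.28 mm.
That suppressed elongation corresponds to σ = E·Δ/L = 107×10³ × 1.28/2875 = 47.63 MPa.
P = σA = 47.63 × 2525 = 120.3 kN.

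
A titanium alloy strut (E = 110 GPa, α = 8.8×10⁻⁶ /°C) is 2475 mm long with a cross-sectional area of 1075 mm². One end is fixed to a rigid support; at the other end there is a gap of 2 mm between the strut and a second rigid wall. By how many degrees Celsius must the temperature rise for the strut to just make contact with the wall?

ΔT ≈ 91.8 °C

Contact occurs when the free expansion equals the gap: αΔT L = 2 mm.
So ΔT = g/(αL) = 2/(8.8×10⁻⁶ × 2475) = 91.83 °C.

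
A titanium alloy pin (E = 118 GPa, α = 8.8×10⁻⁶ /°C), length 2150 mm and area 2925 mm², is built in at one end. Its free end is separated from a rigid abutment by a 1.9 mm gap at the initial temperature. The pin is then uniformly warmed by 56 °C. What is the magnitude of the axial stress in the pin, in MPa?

σ ≈ 0 MPa

If the wall were absent the pin would grow by αΔT L = 8.8×10⁻⁶ × 56 × 2150 = 1.06 mm.
This is smaller than the 1.9 mm clearance, so the pin expands freely without reaching the stop — the stress is zero.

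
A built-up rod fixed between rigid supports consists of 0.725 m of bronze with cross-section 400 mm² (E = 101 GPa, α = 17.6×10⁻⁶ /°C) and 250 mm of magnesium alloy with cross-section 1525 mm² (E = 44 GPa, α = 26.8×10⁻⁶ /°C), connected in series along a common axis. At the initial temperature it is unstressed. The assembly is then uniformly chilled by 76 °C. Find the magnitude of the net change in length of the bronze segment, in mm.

|ΔL| ≈ 0.255 mm

If the supports were absent, the total length change would be Σ αᵢΔT Lᵢ = 17.6×10⁻⁶×76×725 + 26.8×10⁻⁶×76×250 = 1.479 mm.
Since the ends are fixed, an axial force P builds up, equal in every segment, with P · Σ Lᵢ/(AᵢEᵢ) = δ_free.
The series flexibility is Σ Lᵢ/(AᵢEᵢ) = 725/(400×101×10³) + 250/(1525×44×10³) = 2.167×10⁻⁵ mm/N.
P = 1.479 / 2.167×10⁻⁵ = 68250 N = 68.25 kN, tensile.
For the bronze segment, free thermal change = 17.6×10⁻⁶×76×725 = 0.9698 mm and elastic change from P = 68250×725/(400×101×10³) = 1.225 mm; these oppose, so the net change is 0.255 mm (segment lengthens).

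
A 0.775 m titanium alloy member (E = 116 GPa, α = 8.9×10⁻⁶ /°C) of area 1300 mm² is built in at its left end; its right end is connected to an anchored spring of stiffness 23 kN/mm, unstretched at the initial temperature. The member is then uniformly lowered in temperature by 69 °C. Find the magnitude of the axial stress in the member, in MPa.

σ ≈ 7.53 MPa (tensile)

If the spring were absent the member would shorten by αΔT L = 8.9×10⁻⁶ × 69 × 775 = 0.4759 mm.
Let P be the tensile force in the spring. The member extends elastically by PL/(AE) and the spring stretches by P/k; together these equal δ_free.
P [ L/(AE) + 1/k ] = δ_free → P [ 775/(1300×116×10³) + 1/(23×10³) ] = 0.4759.
P = 0.4759 / 4.862×10⁻⁵ = 9789 N.
σ = P/A = 9789/1300 = 7.53 MPa.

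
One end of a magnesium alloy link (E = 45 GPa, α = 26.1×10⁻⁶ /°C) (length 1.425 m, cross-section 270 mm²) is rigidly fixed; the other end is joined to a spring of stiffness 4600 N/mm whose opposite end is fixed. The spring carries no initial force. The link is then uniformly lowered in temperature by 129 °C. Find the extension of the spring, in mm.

δ ≈ 3.12 mm

If the spring were absent the link would shorten by αΔT L = 26.1×10⁻⁶ × 129 × 1425 = 4.798 mm.
With a force P in the spring, the elastic change of the link is PL/(AE) and that of the spring is P/k; compatibility requires their sum to equal δ_free.
P [ L/(AE) + 1/k ] = δ_free → P [ 1425/(270×45×10³) + 1/(4600) ] = 4.798.
P = 4.798 / 0.0003347 = 14340 N.
Spring extension = P/k = 14340/(4600) = 3.116 mm.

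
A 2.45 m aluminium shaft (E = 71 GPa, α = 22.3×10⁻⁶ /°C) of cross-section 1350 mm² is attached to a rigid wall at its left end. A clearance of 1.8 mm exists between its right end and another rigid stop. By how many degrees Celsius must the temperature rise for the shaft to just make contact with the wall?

The gap closes when αΔT L = 1.8 mm, since the shaft is still unstressed at that instant.
So ΔT = g/(αL) = 1.8/(22.3×10⁻⁶ × 2450) = 32.95 °C.

ΔT ≈ 32.9 °C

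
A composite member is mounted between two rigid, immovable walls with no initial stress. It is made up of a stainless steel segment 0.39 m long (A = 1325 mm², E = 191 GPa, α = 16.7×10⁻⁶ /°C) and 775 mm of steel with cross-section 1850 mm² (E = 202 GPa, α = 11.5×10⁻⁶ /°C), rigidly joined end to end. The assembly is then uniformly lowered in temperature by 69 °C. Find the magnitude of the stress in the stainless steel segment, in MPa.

σ ≈ 222 MPa (tensile)

With the walls removed the bar would change length by δ_free = Σ αᵢΔT Lᵢ = 16.7×10⁻⁶×69×390 + 11.5×10⁻⁶×69×775 = 1.064 mm.
The rigid supports impose zero overall length change; the single axial force P common to all segments must satisfy P Σ Lᵢ/(AᵢEᵢ) = δ_free.
Σ Lᵢ/(AᵢEᵢ) = 390/(1325×191×10³) + 775/(1850×202×10³) = 3.615×10⁻⁶ mm/N.
So P = 1.064 / 3.615×10⁻⁶ = 294.4 kN, tensile.
σ_{stainless steel} = P / A = 294400 / 1325 = 222.2 MPa.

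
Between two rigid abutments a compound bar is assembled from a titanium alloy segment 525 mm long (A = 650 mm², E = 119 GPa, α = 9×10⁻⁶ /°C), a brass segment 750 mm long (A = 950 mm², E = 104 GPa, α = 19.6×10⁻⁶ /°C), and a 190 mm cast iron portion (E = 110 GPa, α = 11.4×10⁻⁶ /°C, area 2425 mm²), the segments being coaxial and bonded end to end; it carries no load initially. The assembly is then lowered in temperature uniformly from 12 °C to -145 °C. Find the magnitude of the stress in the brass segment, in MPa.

Free thermal contraction of the whole bar: Σ αᵢΔT Lᵢ = 9×10⁻⁶×157×525 + 19.6×10⁻⁶×157×750 + 11.4×10⁻⁶×157×190 = 3.39 mm.
The rigid supports impose zero overall length change; the single axial force P common to all segments must satisfy P Σ Lᵢ/(AᵢEᵢ) = δ_free.
The series flexibility is Σ Lᵢ/(AᵢEᵢ) = 525/(650×119×10³) + 750/(950×104×10³) + 190/(2425×110×10³) = 1.509×10⁻⁵ mm/N.
So P = 3.39 / 1.509×10⁻⁵ = 224.6 kN, tensile.
σ_{brass} = P / A = 224600 / 950 = 236.5 MPa.

σ ≈ 236 MPa (tensile)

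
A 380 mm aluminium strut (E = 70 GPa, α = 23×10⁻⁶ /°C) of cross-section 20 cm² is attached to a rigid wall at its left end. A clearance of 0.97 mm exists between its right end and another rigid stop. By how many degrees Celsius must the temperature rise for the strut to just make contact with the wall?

The gap closes when αΔT L = 0.97 mm, since the strut is still unstressed at that instant.
So ΔT = g/(αL) = 0.97/(23×10⁻⁶ × 380) = 111 °C.

ΔT ≈ 111 °C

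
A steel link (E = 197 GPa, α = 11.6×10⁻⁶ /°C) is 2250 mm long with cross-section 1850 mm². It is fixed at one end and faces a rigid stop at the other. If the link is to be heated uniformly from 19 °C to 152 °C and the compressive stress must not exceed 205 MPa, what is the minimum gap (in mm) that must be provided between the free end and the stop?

g ≈ 1.13 mm

With no wall the link would lengthen by αΔT L = 11.6×10⁻⁶ × 133 × 2250 = 3.471 mm.
At the allowable stress the elastic shortening the wall may impose is σL/E = 205 × 2250 / (197×10³) = 2.341 mm.
So the gap has to take up the difference, g_min = δ_free − σL/E = 3.471 − 2.341 = 1.13 mm.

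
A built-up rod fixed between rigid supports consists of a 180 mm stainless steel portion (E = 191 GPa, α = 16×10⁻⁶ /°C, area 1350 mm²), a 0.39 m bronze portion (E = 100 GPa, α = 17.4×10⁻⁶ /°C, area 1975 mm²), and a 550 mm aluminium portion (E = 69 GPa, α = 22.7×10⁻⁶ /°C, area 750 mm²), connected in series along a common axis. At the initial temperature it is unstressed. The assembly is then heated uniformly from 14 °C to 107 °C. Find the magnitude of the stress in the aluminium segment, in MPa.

Free thermal expansion of the whole bar: Σ αᵢΔT Lᵢ = 16×10⁻⁶×93×180 + 17.4×10⁻⁶×93×390 + 22.7×10⁻⁶×93×550 = 2.06 mm.
The walls prevent any net length change, so an axial force P (same in every segment) develops. Compatibility: P · Σ Lᵢ/(AᵢEᵢ) = δ_free.
Σ Lᵢ/(AᵢEᵢ) = 180/(1350×191×10³) + 390/(1975×100×10³) + 550/(750×69×10³) = 1.33×10⁻⁵ mm/N.
P = 2.06 / 1.33×10⁻⁵ = 154900 N = 154.9 kN, compressive.
σ_{aluminium} = P / A = 154900 / 750 = 206.5 MPa.

σ ≈ 207 MPa (compressive)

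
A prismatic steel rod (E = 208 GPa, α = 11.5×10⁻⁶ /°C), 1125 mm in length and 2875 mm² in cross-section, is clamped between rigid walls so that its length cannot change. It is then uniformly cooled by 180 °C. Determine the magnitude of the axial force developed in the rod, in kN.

With zero net strain, σ = E·αΔT = 208 GPa × 11.5×10⁻⁶ × 180 = 430.6 MPa.
P = AEαΔT = 2875 × 208×10³ × 11.5×10⁻⁶ × 180 = 1238 kN (tensile).

P ≈ 1240 kN (tensile)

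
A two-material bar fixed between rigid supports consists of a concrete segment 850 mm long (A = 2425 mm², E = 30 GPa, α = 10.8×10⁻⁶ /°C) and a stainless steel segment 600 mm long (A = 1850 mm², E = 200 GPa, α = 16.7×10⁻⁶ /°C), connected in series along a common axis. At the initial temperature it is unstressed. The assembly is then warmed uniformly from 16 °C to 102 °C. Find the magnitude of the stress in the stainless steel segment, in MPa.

σ ≈ 67.1 MPa (compressive)

Free thermal expansion of the whole bar: Σ αᵢΔT Lᵢ = 10.8×10⁻⁶×86×850 + 16.7×10⁻⁶×86×600 = 1.651 mm.
Since the ends are fixed, an axial force P builds up, equal in every segment, with P · Σ Lᵢ/(AᵢEᵢ) = δ_free.
Σ Lᵢ/(AᵢEᵢ) = 850/(2425×30×10³) + 600/(1850×200×10³) = 1.331×10⁻⁵ mm/N.
So P = 1.651 / 1.331×10⁻⁵ = 124.1 kN, compressive.
σ_{stainless steel} = P / A = 124100 / 1850 = 67.08 MPa.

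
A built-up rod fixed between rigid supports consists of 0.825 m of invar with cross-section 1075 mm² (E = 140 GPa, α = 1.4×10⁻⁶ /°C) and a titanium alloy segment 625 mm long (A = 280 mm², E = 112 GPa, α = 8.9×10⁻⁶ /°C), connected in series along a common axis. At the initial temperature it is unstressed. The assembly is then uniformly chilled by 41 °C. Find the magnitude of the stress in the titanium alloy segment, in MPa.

If the supports were absent, the total length change would be Σ αᵢΔT Lᵢ = 1.4×10⁻⁶×41×825 + 8.9×10⁻⁶×41×625 = 0.2754 mm.
Since the ends are fixed, an axial force P builds up, equal in every segment, with P · Σ Lᵢ/(AᵢEᵢ) = δ_free.
Σ Lᵢ/(AᵢEᵢ) = 825/(1075×140×10³) + 625/(280×112×10³) = 2.541×10⁻⁵ mm/N.
P = 0.2754 / 2.541×10⁻⁵ = 10840 N = 10.84 kN, tensile.
σ_{titanium alloy} = P / A = 10840 / 280 = 38.71 MPa.

σ ≈ 38.7 MPa (tensile)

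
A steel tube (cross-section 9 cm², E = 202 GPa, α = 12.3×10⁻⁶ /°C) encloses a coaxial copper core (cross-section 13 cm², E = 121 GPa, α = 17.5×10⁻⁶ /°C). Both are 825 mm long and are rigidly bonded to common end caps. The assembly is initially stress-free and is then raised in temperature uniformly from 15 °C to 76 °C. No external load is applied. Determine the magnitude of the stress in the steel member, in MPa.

The copper has the larger α, so on heating it would change length more than the steel if both were free. The rigid plates force a common final length, so the copper is put into compression and the steel into tension, with equal and opposite forces P (no external load).
Equating the net (thermal + elastic) strains gives |α₁ − α₂|·ΔT = P·[1/(A₁E₁) + 1/(A₂E₂)].
|α₁ − α₂|·ΔT = 5.2×10⁻⁶ × 61 = 0.0003172.
1/(A₁E₁) + 1/(A₂E₂) = 1/(900×202×10³) + 1/(1300×121×10³) = 1.186×10⁻⁸ N⁻¹.
So P = 0.0003172 / 1.186×10⁻⁸ = 26.75 kN.
σ_{steel} = P/A₁ = 26750/900 = 29.72 MPa, tensile.

σ ≈ 29.7 MPa (tensile)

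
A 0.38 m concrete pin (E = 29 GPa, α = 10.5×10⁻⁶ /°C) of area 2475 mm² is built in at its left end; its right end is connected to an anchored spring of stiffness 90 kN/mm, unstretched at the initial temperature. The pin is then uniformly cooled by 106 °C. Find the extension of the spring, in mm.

δ ≈ 0.286 mm

The unrestrained thermal change is αΔT L = 10.5×10⁻⁶ × 106 × 380 = 0.4229 mm.
Let P be the tensile force in the spring. The pin extends elastically by PL/(AE) and the spring stretches by P/k; together these equal δ_free.
So P = δ_free / [L/(AE) + 1/k] = 0.4229 / [ 380/(2475×29×10³) + 1/(90×10³) ].
P = 0.4229 / 1.641×10⁻⁵ = 25780 N.
Spring extension = P/k = 25780/(90×10³) = 0.2864 mm.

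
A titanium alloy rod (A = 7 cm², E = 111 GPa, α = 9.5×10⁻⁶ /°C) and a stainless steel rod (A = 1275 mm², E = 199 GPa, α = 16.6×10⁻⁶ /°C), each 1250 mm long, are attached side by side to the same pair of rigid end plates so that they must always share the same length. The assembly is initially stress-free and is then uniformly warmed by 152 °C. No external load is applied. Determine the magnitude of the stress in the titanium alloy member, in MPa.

σ ≈ 91.7 MPa (tensile)

The stainless steel has the larger α, so on heating it would change length more than the titanium alloy if both were free. The rigid plates force a common final length, so the stainless steel is put into compression and the titanium alloy into tension, with equal and opposite forces P (no external load).
Equating the net (thermal + elastic) strains gives |α₁ − α₂|·ΔT = P·[1/(A₁E₁) + 1/(A₂E₂)].
|α₁ − α₂|·ΔT = 7.1×10⁻⁶ × 152 = 0.001079.
1/(A₁E₁) + 1/(A₂E₂) = 1/(700×111×10³) + 1/(1275×199×10³) = 1.681×10⁻⁸ N⁻¹.
So P = 0.001079 / 1.681×10⁻⁸ = 64.19 kN.
σ_{titanium alloy} = P/A₁ = 64190/700 = 91.71 MPa, tensile.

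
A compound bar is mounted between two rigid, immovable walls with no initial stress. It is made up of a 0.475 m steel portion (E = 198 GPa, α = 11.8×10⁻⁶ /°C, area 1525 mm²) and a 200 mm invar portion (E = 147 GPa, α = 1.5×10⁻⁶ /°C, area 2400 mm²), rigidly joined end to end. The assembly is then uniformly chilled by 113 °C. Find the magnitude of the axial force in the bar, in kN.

If the supports were absent, the total length change would be Σ αᵢΔT Lᵢ = 11.8×10⁻⁶×113×475 + 1.5×10⁻⁶×113×200 = 0.6673 mm.
The rigid supports impose zero overall length change; the single axial force P common to all segments must satisfy P Σ Lᵢ/(AᵢEᵢ) = δ_free.
Σ Lᵢ/(AᵢEᵢ) = 475/(1525×198×10³) + 200/(2400×147×10³) = 2.14×10⁻⁶ mm/N.
Hence P = δ_free / Σ(L/AE) = 0.6673/2.14×10⁻⁶ = 311.8 kN (tensile).

P ≈ 312 kN (tensile)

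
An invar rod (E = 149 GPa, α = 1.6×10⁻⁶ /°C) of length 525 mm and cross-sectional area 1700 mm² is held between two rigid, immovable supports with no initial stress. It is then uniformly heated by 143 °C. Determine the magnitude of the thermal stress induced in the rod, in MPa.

The supports are rigid, so the total axial strain is zero. The restrained thermal strain is ε = αΔT = 1.6×10⁻⁶ × 143 = 228.8×10⁻⁶.
σ = EαΔT = 149×10³ × 1.6×10⁻⁶ × 143 = 34.09 MPa (compressive; the rod is trying to expand).

σ ≈ 34.1 MPa (compressive)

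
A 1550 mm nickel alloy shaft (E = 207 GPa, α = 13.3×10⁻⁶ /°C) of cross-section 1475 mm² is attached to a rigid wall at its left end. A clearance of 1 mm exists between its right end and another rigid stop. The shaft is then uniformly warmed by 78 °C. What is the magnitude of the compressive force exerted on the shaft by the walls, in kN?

P ≈ 120 kN

Free thermal elongation = αΔT L = 13.3×10⁻⁶ × 78 × 1550 = 1.608 mm.
This exceeds the 1 mm gap, so the wall pushes back. The portion of expansion that must be recovered elastically is δ_free − gap = 1.608 − 1 = 0.608 mm.
Compatibility: PL/(AE) = 0.608 mm, so σ = P/A = E × (0.608/1550) = 81.19 MPa.
P = σA = 81.19 × 1475 = 119.8 kN.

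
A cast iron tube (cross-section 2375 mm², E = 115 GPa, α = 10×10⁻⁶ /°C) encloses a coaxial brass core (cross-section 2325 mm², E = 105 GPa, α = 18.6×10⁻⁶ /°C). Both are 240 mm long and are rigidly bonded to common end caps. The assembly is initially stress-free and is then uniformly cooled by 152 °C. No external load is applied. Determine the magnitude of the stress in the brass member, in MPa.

Both members must finish at the same length. With the larger α, the brass tends to over-contract; the plates restrain it, putting the brass in tension and the cast iron in compression. With no external load the two internal forces are equal and opposite, magnitude P.
Compatibility of the two members (thermal + elastic change equal): (α₁ − α₂)ΔT = P·[1/(A₁E₁) + 1/(A₂E₂)].
|α₁ − α₂|·ΔT = 8.6×10⁻⁶ × 152 = 0.001307.
1/(A₁E₁) + 1/(A₂E₂) = 1/(2375×115×10³) + 1/(2325×105×10³) = 7.758×10⁻⁹ N⁻¹.
P = 0.001307 / 7.758×10⁻⁹ = 168500 N = 168.5 kN.
σ_{brass} = P/A₂ = 168500/2325 = 72.48 MPa, tensile.

σ ≈ 72.5 MPa (tensile)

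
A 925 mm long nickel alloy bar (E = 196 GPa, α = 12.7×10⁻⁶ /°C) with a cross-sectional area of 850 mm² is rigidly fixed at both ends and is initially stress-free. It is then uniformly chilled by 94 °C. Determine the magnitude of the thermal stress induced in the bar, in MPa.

With length fixed, the mechanical strain must cancel the thermal strain αΔT = 12.7×10⁻⁶ × 94 = 1193.8×10⁻⁶.
σ = EαΔT = 196×10³ × 12.7×10⁻⁶ × 94 = 234 MPa (tensile; the bar is trying to contract).

σ ≈ 234 MPa (tensile)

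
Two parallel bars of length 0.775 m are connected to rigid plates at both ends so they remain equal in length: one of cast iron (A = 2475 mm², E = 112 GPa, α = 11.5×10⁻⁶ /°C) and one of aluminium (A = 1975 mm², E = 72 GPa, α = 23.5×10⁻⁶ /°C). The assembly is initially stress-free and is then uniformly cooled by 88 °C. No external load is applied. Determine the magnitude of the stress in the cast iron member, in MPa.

The aluminium has the larger α, so on cooling it would change length more than the cast iron if both were free. The rigid plates force a common final length, so the aluminium is put into tension and the cast iron into compression, with equal and opposite forces P (no external load).
Equating the net (thermal + elastic) strains gives |α₁ − α₂|·ΔT = P·[1/(A₁E₁) + 1/(A₂E₂)].
|α₁ − α₂|·ΔT = 12×10⁻⁶ × 88 = 0.001056.
1/(A₁E₁) + 1/(A₂E₂) = 1/(2475×112×10³) + 1/(1975×72×10³) = 1.064×10⁻⁸ N⁻¹.
P = 0.001056 / 1.064×10⁻⁸ = 99250 N = 99.25 kN.
σ_{cast iron} = P/A₁ = 99250/2475 = 40.1 MPa, compressive.

σ ≈ 40.1 MPa (compressive)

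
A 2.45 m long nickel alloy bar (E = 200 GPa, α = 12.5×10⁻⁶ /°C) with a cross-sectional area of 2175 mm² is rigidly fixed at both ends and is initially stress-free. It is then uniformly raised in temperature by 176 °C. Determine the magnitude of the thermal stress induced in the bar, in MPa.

σ ≈ 440 MPa (compressive)

Because both ends are immovable the net strain is zero, and the suppressed thermal strain is αΔT = 12.5×10⁻⁶ × 176 = 2200×10⁻⁶.
σ = EαΔT = 200×10³ × 12.5×10⁻⁶ × 176 = 440 MPa (compressive; the bar is trying to expand).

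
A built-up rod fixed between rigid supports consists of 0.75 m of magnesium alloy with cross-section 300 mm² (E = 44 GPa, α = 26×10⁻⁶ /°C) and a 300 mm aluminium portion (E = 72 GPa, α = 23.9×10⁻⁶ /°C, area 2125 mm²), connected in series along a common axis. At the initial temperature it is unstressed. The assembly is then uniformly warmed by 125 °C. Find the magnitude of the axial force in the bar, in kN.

Free thermal expansion of the whole bar: Σ αᵢΔT Lᵢ = 26×10⁻⁶×125×750 + 23.9×10⁻⁶×125×300 = 3.334 mm.
Since the ends are fixed, an axial force P builds up, equal in every segment, with P · Σ Lᵢ/(AᵢEᵢ) = δ_free.
Σ Lᵢ/(AᵢEᵢ) = 750/(300×44×10³) + 300/(2125×72×10³) = 5.878×10⁻⁵ mm/N.
P = 3.334 / 5.878×10⁻⁵ = 56720 N = 56.72 kN, compressive.

P ≈ 56.7 kN (compressive)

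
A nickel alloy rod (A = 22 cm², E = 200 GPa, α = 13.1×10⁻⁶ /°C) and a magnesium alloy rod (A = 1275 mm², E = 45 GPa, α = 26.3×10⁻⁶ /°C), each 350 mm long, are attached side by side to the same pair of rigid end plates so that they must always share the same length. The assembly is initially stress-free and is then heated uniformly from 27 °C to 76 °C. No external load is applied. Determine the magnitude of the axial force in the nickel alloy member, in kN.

Equilibrium of a rigid end plate with no external load gives equal and opposite internal forces ±P in the two members. Since α_{magnesium alloy} > α_{nickel alloy}, heating drives the magnesium alloy into compression and the nickel alloy into tension.
Setting the final lengths equal and cancelling L: (α₁ − α₂)ΔT = P/(A₁E₁) + P/(A₂E₂).
|α₁ − α₂|·ΔT = 13.2×10⁻⁶ × 49 = 0.0006468.
1/(A₁E₁) + 1/(A₂E₂) = 1/(2200×200×10³) + 1/(1275×45×10³) = 1.97×10⁻⁸ N⁻¹.
P = 0.0006468 / 1.97×10⁻⁸ = 32830 N = 32.83 kN.

P ≈ 32.8 kN (tensile in the nickel alloy)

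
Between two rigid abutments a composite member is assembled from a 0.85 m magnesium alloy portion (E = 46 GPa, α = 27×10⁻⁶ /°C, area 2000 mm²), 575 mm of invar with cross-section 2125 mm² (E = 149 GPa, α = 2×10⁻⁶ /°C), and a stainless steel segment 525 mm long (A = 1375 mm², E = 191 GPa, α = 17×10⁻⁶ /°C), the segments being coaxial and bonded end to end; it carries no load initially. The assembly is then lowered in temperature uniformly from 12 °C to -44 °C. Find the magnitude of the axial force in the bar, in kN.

P ≈ 142 kN (tensile)

With the walls removed the bar would change length by δ_free = Σ αᵢΔT Lᵢ = 27×10⁻⁶×56×850 + 2×10⁻⁶×56×575 + 17×10⁻⁶×56×525 = 1.849 mm.
The rigid supports impose zero overall length change; the single axial force P common to all segments must satisfy P Σ Lᵢ/(AᵢEᵢ) = δ_free.
Σ Lᵢ/(AᵢEᵢ) = 850/(2000×46×10³) + 575/(2125×149×10³) + 525/(1375×191×10³) = 1.305×10⁻⁵ mm/N.
So P = 1.849 / 1.305×10⁻⁵ = 141.7 kN, tensile.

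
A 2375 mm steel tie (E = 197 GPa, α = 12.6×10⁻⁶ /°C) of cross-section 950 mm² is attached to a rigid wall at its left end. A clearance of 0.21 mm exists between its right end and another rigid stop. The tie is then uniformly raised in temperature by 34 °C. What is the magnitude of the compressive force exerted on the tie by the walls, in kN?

P ≈ 63.6 kN

Unrestrained expansion: δ_free = αΔT L = 12.6×10⁻⁶ × 34 × 2375 = 1.017 mm.
The gap closes (δ_free > 0.21 mm) and the wall then resists a further 1.017 − 0.21 = 0.8075 mm of expansion.
Compatibility: PL/(AE) = 0.8075 mm, so σ = P/A = E × (0.8075/2375) = 66.98 MPa.
Force on the wall = σA = 66.98 × 950 mm² = 63.63 kN.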